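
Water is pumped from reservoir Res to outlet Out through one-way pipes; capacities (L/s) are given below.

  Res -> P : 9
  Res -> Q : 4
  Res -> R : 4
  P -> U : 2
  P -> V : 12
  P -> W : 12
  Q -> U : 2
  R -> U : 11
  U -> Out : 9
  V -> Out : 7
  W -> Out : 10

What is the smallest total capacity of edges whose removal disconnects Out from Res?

15

Augment Res→P→U→Out: bottleneck 2, flow now 2.
Augment Res→P→V→Out: bottleneck 7, flow now 9.
Augment Res→Q→U→Out: bottleneck 2, flow now 11.
Augment Res→R→U→Out: bottleneck 4, flow now 15.
No augmenting path remains; maximum flow = 15.
By max-flow min-cut, the minimum cut capacity equals the max flow.
In the residual graph, reachable from Res: {Res, Q}.
Min-cut edges: Res→P (9), Res→R (4), Q→U (2); capacity 9 + 4 + 2 = 15.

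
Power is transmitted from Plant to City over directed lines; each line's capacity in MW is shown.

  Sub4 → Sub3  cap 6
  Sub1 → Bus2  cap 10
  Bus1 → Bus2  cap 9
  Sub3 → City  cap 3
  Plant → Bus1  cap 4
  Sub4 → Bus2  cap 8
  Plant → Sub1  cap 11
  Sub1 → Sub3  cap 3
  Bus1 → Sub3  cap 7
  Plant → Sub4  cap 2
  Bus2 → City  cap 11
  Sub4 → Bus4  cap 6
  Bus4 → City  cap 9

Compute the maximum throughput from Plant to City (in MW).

Augment Plant→Bus1→Sub3→City: bottleneck 3, flow now 3.
Augment Plant→Bus1→Bus2→City: bottleneck 1, flow now 4.
Augment Plant→Sub4→Bus4→City: bottleneck 2, flow now 6.
Augment Plant→Sub1→Bus2→City: bottleneck 10, flow now 16.
No augmenting path remains; maximum flow = 16.
In the residual graph, reachable from Plant: {Plant, Bus1, Sub1, Sub3, Bus2}.
Min-cut edges: Plant→Sub4 (2), Sub3→City (3), Bus2→City (11); capacity 2 + 3 + 11 = 16.
This cut is saturated, so no flow can exceed 16.

16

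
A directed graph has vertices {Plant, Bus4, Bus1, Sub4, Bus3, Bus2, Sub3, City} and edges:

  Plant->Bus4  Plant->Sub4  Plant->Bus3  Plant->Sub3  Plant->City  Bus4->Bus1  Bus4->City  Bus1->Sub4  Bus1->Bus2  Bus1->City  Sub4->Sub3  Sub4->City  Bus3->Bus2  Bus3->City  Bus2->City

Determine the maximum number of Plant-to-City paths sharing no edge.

Assign every edge capacity 1; by Menger, the answer equals the max flow.
Path Plant→City (+1); total 1.
Path Plant→Bus4→City (+1); total 2.
Path Plant→Sub4→City (+1); total 3.
Path Plant→Bus3→City (+1); total 4.
No residual Plant→City path; max flow = 4.
Certifying cut of size 4: {Plant→Bus3, Plant→Bus4, Plant→City, Plant→Sub4}.

4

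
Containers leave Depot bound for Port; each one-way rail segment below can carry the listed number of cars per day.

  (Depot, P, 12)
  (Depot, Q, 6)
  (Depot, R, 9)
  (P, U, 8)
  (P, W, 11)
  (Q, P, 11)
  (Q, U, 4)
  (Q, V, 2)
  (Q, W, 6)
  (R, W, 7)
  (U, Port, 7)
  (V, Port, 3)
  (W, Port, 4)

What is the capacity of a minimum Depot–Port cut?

13

Augment Depot→P→U→Port: bottleneck 7, flow now 7.
Augment Depot→P→W→Port: bottleneck 4, flow now 11.
Augment Depot→Q→V→Port: bottleneck 2, flow now 13.
No augmenting path remains; maximum flow = 13.
By max-flow min-cut, the minimum cut capacity equals the max flow.
In the residual graph, reachable from Depot: {Depot, P, Q, R, U, W}.
Min-cut edges: Q→V (2), U→Port (7), W→Port (4); capacity 2 + 7 + 4 = 13.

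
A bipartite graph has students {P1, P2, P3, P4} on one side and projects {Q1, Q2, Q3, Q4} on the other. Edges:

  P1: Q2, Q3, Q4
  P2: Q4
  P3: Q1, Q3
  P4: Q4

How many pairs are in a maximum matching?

Unit-capacity flow: source→left, listed edges, right→sink; max matching = max flow.
Augmenting path P1→Q2 (+1); matched 1.
Augmenting path P2→Q4 (+1); matched 2.
Augmenting path P3→Q1 (+1); matched 3.
No augmenting path remains; maximum matching = 3.
König certificate: {P1, P3, Q4} is a vertex cover of size 3 (every listed pair touches it), so no matching can be larger.

3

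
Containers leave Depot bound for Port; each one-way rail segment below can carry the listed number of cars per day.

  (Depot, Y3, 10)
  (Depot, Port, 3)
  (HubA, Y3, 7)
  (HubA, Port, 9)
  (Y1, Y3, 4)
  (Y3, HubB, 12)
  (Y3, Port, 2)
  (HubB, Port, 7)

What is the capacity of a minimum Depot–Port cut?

Augment Depot→Port: bottleneck 3, flow now 3.
Augment Depot→Y3→Port: bottleneck 2, flow now 5.
Augment Depot→Y3→HubB→Port: bottleneck 7, flow now 12.
No augmenting path remains; maximum flow = 12.
By max-flow min-cut, the minimum cut capacity equals the max flow.
In the residual graph, reachable from Depot: {Depot, Y3, HubB}.
Min-cut edges: Depot→Port (3), Y3→Port (2), HubB→Port (7); capacity 3 + 2 + 7 = 12.

12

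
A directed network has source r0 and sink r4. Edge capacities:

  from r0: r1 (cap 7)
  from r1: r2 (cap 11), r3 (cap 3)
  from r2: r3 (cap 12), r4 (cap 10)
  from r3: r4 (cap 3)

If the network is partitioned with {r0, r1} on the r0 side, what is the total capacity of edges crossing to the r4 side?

Edges leaving {r0, r1}: r1→r2 (11), r1→r3 (3).
Cut capacity = 11 + 3 = 14.

14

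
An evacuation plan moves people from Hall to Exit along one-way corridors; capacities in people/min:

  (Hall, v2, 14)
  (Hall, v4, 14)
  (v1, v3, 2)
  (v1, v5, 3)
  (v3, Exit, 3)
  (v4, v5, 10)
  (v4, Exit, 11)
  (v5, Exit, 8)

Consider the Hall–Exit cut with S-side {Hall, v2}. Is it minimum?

Yes — it is a minimum cut (capacity 14).

Given cut capacity: 14 = 14.
Augment Hall→v4→Exit: bottleneck 11, flow now 11.
Augment Hall→v4→v5→Exit: bottleneck 3, flow now 14.
No augmenting path remains; maximum flow = 14.
Cut capacity 14 equals the max flow, so it is a minimum cut.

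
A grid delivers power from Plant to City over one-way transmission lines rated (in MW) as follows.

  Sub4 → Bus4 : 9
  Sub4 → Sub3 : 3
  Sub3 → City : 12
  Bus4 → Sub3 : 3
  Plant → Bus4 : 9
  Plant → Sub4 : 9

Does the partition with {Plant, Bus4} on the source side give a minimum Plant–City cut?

Given cut capacity: 9 + 3 = 12.
Augment Plant→Sub4→Sub3→City: bottleneck 3, flow now 3.
Augment Plant→Bus4→Sub3→City: bottleneck 3, flow now 6.
No augmenting path remains; maximum flow = 6.
In the residual graph, reachable from Plant: {Plant, Sub4, Bus4}.
Min-cut edges: Sub4→Sub3 (3), Bus4→Sub3 (3); capacity 3 + 3 = 6.
Cut capacity 12 exceeds the max flow 6, so it is not minimum.

No — its capacity is 12, but the minimum cut has capacity 6.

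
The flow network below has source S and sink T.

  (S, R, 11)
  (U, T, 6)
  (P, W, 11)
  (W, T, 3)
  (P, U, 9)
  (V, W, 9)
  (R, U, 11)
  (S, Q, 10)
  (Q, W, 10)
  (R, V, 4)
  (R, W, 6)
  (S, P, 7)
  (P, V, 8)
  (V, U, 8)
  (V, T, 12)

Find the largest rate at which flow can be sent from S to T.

20

Augment S→P→U→T: bottleneck 6, flow now 6.
Augment S→P→V→T: bottleneck 1, flow now 7.
Augment S→Q→W→T: bottleneck 3, flow now 10.
Augment S→R→V→T: bottleneck 4, flow now 14.
Augment S→R→U→P→V→T: bottleneck 6, flow now 20. (uses reverse residual edge)
No augmenting path remains; maximum flow = 20.
In the residual graph, reachable from S: {S, Q, R, U, W}.
Min-cut edges: S→P (7), R→V (4), U→T (6), W→T (3); capacity 7 + 4 + 6 + 3 = 20.
This cut is saturated, so no flow can exceed 20.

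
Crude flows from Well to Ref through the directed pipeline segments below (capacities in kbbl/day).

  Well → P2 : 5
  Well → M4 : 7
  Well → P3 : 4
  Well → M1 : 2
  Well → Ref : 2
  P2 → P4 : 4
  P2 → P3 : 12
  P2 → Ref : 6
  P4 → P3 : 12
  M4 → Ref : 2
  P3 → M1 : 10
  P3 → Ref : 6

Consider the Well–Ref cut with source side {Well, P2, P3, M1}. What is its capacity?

Edges leaving {Well, P2, P3, M1}: Well→M4 (7), Well→Ref (2), P2→P4 (4), P2→Ref (6), P3→Ref (6).
Cut capacity = 7 + 2 + 4 + 6 + 6 = 25.

25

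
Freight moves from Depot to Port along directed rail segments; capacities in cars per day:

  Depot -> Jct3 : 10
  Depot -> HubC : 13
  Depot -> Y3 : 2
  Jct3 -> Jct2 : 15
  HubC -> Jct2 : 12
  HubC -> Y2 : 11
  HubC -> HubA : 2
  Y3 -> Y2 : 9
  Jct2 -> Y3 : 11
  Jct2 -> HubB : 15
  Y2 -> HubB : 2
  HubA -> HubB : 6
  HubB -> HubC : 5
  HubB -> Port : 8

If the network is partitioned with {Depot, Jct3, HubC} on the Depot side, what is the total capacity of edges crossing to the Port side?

Edges leaving {Depot, Jct3, HubC}: Depot→Y3 (2), Jct3→Jct2 (15), HubC→Jct2 (12), HubC→Y2 (11), HubC→HubA (2).
Cut capacity = 2 + 15 + 12 + 11 + 2 = 42.

42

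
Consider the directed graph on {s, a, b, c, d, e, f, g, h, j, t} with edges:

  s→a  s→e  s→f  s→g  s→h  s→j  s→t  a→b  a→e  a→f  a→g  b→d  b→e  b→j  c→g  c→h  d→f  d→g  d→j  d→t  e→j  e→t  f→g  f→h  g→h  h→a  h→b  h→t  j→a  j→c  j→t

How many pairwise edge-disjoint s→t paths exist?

Assign every edge capacity 1; by Menger, the answer equals the max flow.
Path s→t (+1); total 1.
Path s→e→t (+1); total 2.
Path s→h→t (+1); total 3.
Path s→j→t (+1); total 4.
Path s→a→b→d→t (+1); total 5.
No residual s→t path; max flow = 5.
Certifying cut of size 5: {b→d, e→t, h→t, j→t, s→t}.

5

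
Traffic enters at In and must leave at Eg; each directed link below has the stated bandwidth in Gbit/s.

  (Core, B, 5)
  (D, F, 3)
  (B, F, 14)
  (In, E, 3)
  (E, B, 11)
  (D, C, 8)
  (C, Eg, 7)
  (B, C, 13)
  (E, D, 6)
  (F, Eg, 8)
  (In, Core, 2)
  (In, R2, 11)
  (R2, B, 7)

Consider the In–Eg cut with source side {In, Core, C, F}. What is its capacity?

Edges leaving {In, Core, C, F}: In→R2 (11), In→E (3), Core→B (5), C→Eg (7), F→Eg (8).
Cut capacity = 11 + 3 + 5 + 7 + 8 = 34.

34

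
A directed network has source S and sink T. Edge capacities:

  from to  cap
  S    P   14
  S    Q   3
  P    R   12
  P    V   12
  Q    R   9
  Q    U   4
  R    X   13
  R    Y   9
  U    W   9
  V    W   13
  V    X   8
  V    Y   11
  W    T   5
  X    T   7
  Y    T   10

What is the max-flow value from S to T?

Augment S→P→R→X→T: bottleneck 7, flow now 7.
Augment S→P→R→Y→T: bottleneck 5, flow now 12.
Augment S→P→V→W→T: bottleneck 2, flow now 14.
Augment S→Q→R→Y→T: bottleneck 3, flow now 17.
No augmenting path remains; maximum flow = 17.
In the residual graph, reachable from S: {S}.
Min-cut edges: S→P (14), S→Q (3); capacity 14 + 3 = 17.
This cut is saturated, so no flow can exceed 17.

17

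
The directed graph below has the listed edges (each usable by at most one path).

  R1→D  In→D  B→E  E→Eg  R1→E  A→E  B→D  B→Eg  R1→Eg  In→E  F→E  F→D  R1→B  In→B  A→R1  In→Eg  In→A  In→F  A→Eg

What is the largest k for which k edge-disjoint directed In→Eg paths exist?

Assign every edge capacity 1; by Menger, the answer equals the max flow.
Path In→Eg (+1); total 1.
Path In→A→Eg (+1); total 2.
Path In→B→Eg (+1); total 3.
Path In→E→Eg (+1); total 4.
No residual In→Eg path; max flow = 4.
Certifying cut of size 4: {E→Eg, In→A, In→B, In→Eg}.

4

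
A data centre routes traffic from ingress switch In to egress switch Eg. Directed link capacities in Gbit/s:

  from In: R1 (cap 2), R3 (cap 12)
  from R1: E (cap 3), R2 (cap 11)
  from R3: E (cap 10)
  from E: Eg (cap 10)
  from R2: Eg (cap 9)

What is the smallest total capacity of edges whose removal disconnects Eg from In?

12

Augment In→R1→E→Eg: bottleneck 2, flow now 2.
Augment In→R3→E→Eg: bottleneck 8, flow now 10.
Augment In→R3→E→R1→R2→Eg: bottleneck 2, flow now 12. (uses reverse residual edge)
No augmenting path remains; maximum flow = 12.
By max-flow min-cut, the minimum cut capacity equals the max flow.
In the residual graph, reachable from In: {In, R3}.
Min-cut edges: In→R1 (2), R3→E (10); capacity 2 + 10 = 12.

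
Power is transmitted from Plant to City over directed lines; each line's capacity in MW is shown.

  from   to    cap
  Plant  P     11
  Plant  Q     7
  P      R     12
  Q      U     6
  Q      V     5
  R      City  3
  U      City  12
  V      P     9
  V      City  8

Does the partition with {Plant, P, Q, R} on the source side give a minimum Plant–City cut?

Given cut capacity: 6 + 5 + 3 = 14.
Augment Plant→P→R→City: bottleneck 3, flow now 3.
Augment Plant→Q→U→City: bottleneck 6, flow now 9.
Augment Plant→Q→V→City: bottleneck 1, flow now 10.
No augmenting path remains; maximum flow = 10.
In the residual graph, reachable from Plant: {Plant, P, R}.
Min-cut edges: Plant→Q (7), R→City (3); capacity 7 + 3 = 10.
Cut capacity 14 exceeds the max flow 10, so it is not minimum.

No — its capacity is 14, but the minimum cut has capacity 10.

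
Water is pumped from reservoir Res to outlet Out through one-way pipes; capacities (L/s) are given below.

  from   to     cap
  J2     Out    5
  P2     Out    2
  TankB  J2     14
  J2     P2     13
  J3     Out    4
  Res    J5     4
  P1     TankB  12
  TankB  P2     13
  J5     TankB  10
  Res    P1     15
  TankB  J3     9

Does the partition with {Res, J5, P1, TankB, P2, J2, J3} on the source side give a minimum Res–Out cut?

Yes — it is a minimum cut (capacity 11).

Given cut capacity: 2 + 5 + 4 = 11.
Augment Res→J5→TankB→P2→Out: bottleneck 2, flow now 2.
Augment Res→J5→TankB→J2→Out: bottleneck 2, flow now 4.
Augment Res→P1→TankB→J2→Out: bottleneck 3, flow now 7.
Augment Res→P1→TankB→J3→Out: bottleneck 4, flow now 11.
No augmenting path remains; maximum flow = 11.
Cut capacity 11 equals the max flow, so it is a minimum cut.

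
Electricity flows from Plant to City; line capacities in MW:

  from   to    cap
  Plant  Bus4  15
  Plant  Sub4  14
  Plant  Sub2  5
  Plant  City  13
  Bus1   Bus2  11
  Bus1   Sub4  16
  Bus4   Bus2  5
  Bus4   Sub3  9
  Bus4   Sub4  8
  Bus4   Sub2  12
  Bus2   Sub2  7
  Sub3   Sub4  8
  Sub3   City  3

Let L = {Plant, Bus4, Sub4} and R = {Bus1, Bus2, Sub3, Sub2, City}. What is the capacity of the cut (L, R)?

44

Edges leaving {Plant, Bus4, Sub4}: Plant→Sub2 (5), Plant→City (13), Bus4→Bus2 (5), Bus4→Sub3 (9), Bus4→Sub2 (12).
Cut capacity = 5 + 13 + 5 + 9 + 12 = 44.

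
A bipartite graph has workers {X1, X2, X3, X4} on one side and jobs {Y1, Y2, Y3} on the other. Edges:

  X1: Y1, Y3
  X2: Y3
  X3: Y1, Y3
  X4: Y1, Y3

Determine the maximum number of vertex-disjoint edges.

2

Unit-capacity flow: source→left, listed edges, right→sink; max matching = max flow.
Augmenting path X1→Y1 (+1); matched 1.
Augmenting path X2→Y3 (+1); matched 2.
No augmenting path remains; maximum matching = 2.
König certificate: {Y1, Y3} is a vertex cover of size 2 (every listed pair touches it), so no matching can be larger.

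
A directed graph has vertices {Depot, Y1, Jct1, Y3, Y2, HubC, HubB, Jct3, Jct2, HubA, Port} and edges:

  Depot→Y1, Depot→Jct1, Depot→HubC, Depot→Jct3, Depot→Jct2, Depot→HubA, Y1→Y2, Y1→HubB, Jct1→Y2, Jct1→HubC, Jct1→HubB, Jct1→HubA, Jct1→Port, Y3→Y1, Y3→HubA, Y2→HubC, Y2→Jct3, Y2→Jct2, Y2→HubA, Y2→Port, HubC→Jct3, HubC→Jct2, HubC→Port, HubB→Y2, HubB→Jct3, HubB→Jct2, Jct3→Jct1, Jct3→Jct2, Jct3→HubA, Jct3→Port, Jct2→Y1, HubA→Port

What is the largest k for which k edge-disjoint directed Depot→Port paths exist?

5

Assign every edge capacity 1; by Menger, the answer equals the max flow.
Path Depot→Jct1→Port (+1); total 1.
Path Depot→HubC→Port (+1); total 2.
Path Depot→Jct3→Port (+1); total 3.
Path Depot→HubA→Port (+1); total 4.
Path Depot→Y1→Y2→Port (+1); total 5.
No residual Depot→Port path; max flow = 5.
Certifying cut of size 5: {HubA→Port, HubC→Port, Jct1→Port, Jct3→Port, Y2→Port}.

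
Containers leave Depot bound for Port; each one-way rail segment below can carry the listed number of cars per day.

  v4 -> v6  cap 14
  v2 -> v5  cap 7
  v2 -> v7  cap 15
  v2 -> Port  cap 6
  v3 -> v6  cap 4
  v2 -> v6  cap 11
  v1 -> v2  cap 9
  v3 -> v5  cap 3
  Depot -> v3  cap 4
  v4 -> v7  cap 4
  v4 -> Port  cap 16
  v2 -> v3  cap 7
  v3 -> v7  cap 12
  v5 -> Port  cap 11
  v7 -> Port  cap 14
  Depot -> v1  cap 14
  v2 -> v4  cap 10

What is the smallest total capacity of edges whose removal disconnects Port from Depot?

13

Augment Depot→v1→v2→Port: bottleneck 6, flow now 6.
Augment Depot→v3→v5→Port: bottleneck 3, flow now 9.
Augment Depot→v3→v7→Port: bottleneck 1, flow now 10.
Augment Depot→v1→v2→v4→Port: bottleneck 3, flow now 13.
No augmenting path remains; maximum flow = 13.
By max-flow min-cut, the minimum cut capacity equals the max flow.
In the residual graph, reachable from Depot: {Depot, v1}.
Min-cut edges: Depot→v3 (4), v1→v2 (9); capacity 4 + 9 = 13.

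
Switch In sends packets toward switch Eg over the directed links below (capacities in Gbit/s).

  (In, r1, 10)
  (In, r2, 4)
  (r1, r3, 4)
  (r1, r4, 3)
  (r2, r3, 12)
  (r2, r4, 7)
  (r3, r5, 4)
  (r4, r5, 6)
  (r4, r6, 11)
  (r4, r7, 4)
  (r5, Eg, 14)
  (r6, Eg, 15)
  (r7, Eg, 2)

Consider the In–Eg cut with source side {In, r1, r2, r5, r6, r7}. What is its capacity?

57

Edges leaving {In, r1, r2, r5, r6, r7}: r1→r3 (4), r1→r4 (3), r2→r3 (12), r2→r4 (7), r5→Eg (14), r6→Eg (15), r7→Eg (2).
Cut capacity = 4 + 3 + 12 + 7 + 14 + 15 + 2 = 57.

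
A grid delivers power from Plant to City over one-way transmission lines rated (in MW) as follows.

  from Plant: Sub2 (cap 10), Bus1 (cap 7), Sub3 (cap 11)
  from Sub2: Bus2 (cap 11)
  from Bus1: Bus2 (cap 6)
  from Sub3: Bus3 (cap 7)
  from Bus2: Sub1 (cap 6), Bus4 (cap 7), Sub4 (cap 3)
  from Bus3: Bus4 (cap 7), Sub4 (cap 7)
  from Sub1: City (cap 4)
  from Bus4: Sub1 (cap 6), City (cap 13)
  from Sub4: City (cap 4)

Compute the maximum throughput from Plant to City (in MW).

21

Augment Plant→Sub2→Bus2→Sub1→City: bottleneck 4, flow now 4.
Augment Plant→Sub2→Bus2→Bus4→City: bottleneck 6, flow now 10.
Augment Plant→Bus1→Bus2→Bus4→City: bottleneck 1, flow now 11.
Augment Plant→Bus1→Bus2→Sub4→City: bottleneck 3, flow now 14.
Augment Plant→Sub3→Bus3→Bus4→City: bottleneck 6, flow now 20.
Augment Plant→Sub3→Bus3→Sub4→City: bottleneck 1, flow now 21.
No augmenting path remains; maximum flow = 21.
In the residual graph, reachable from Plant: {Plant, Sub2, Bus1, Sub3, Bus2, Sub1}.
Min-cut edges: Sub3→Bus3 (7), Bus2→Bus4 (7), Bus2→Sub4 (3), Sub1→City (4); capacity 7 + 7 + 3 + 4 = 21.
This cut is saturated, so no flow can exceed 21.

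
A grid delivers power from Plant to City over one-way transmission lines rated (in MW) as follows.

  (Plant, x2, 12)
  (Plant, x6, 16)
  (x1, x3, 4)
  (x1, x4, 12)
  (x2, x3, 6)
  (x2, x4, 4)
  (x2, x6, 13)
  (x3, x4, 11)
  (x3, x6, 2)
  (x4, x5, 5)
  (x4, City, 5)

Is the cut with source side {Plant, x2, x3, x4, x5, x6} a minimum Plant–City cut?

Given cut capacity: 5 = 5.
Augment Plant→x2→x4→City: bottleneck 4, flow now 4.
Augment Plant→x2→x3→x4→City: bottleneck 1, flow now 5.
No augmenting path remains; maximum flow = 5.
Cut capacity 5 equals the max flow, so it is a minimum cut.

Yes — it is a minimum cut (capacity 5).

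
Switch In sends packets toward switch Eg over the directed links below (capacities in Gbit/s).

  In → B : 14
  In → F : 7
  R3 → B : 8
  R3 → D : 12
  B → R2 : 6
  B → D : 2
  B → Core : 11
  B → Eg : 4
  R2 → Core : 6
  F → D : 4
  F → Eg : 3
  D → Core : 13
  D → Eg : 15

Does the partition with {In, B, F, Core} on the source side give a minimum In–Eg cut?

No — its capacity is 19, but the minimum cut has capacity 13.

Given cut capacity: 6 + 2 + 4 + 4 + 3 = 19.
Augment In→B→Eg: bottleneck 4, flow now 4.
Augment In→F→Eg: bottleneck 3, flow now 7.
Augment In→B→D→Eg: bottleneck 2, flow now 9.
Augment In→F→D→Eg: bottleneck 4, flow now 13.
No augmenting path remains; maximum flow = 13.
In the residual graph, reachable from In: {In, B, R2, Core}.
Min-cut edges: In→F (7), B→D (2), B→Eg (4); capacity 7 + 2 + 4 = 13.
Cut capacity 19 exceeds the max flow 13, so it is not minimum.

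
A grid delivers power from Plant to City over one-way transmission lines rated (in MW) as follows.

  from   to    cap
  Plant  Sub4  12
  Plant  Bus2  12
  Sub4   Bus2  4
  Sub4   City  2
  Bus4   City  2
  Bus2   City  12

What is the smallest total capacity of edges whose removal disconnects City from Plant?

14

Augment Plant→Sub4→City: bottleneck 2, flow now 2.
Augment Plant→Bus2→City: bottleneck 12, flow now 14.
No augmenting path remains; maximum flow = 14.
By max-flow min-cut, the minimum cut capacity equals the max flow.
In the residual graph, reachable from Plant: {Plant, Sub4, Bus2}.
Min-cut edges: Sub4→City (2), Bus2→City (12); capacity 2 + 12 = 14.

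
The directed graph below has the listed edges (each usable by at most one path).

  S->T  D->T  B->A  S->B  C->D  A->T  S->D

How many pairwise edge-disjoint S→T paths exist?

3

Assign every edge capacity 1; by Menger, the answer equals the max flow.
Path S→T (+1); total 1.
Path S→D→T (+1); total 2.
Path S→B→A→T (+1); total 3.
No residual S→T path; max flow = 3.
Certifying cut of size 3: {S→B, S→D, S→T}.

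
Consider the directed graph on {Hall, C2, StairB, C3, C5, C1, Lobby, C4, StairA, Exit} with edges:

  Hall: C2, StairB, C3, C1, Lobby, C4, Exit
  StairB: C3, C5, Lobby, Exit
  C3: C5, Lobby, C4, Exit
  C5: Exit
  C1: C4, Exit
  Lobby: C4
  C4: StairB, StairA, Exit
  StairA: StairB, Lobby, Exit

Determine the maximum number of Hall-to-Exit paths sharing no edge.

Assign every edge capacity 1; by Menger, the answer equals the max flow.
Path Hall→Exit (+1); total 1.
Path Hall→StairB→Exit (+1); total 2.
Path Hall→C3→Exit (+1); total 3.
Path Hall→C1→Exit (+1); total 4.
Path Hall→C4→Exit (+1); total 5.
Path Hall→Lobby→C4→StairA→Exit (+1); total 6.
No residual Hall→Exit path; max flow = 6.
Certifying cut of size 6: {Hall→C1, Hall→C3, Hall→C4, Hall→Exit, Hall→Lobby, Hall→StairB}.

6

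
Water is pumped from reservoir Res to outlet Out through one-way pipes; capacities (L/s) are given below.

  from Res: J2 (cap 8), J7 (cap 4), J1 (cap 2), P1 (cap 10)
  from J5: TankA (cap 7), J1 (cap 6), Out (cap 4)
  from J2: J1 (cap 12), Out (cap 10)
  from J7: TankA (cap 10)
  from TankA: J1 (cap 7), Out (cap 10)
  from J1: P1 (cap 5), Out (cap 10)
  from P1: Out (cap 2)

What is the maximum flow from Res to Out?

Augment Res→J2→Out: bottleneck 8, flow now 8.
Augment Res→J1→Out: bottleneck 2, flow now 10.
Augment Res→P1→Out: bottleneck 2, flow now 12.
Augment Res→J7→TankA→Out: bottleneck 4, flow now 16.
No augmenting path remains; maximum flow = 16.
In the residual graph, reachable from Res: {Res, P1}.
Min-cut edges: Res→J2 (8), Res→J7 (4), Res→J1 (2), P1→Out (2); capacity 8 + 4 + 2 + 2 = 16.
This cut is saturated, so no flow can exceed 16.

16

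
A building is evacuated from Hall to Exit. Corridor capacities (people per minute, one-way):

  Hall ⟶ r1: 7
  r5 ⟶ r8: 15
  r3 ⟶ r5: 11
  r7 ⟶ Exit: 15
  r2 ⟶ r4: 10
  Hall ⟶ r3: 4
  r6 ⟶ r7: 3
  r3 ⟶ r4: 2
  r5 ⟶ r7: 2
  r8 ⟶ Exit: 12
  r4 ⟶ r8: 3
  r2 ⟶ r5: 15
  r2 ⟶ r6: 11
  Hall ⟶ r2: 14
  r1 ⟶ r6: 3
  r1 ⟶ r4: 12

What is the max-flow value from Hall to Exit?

Augment Hall→r1→r4→r8→Exit: bottleneck 3, flow now 3.
Augment Hall→r1→r6→r7→Exit: bottleneck 3, flow now 6.
Augment Hall→r2→r5→r7→Exit: bottleneck 2, flow now 8.
Augment Hall→r2→r5→r8→Exit: bottleneck 9, flow now 17.
No augmenting path remains; maximum flow = 17.
In the residual graph, reachable from Hall: {Hall, r1, r2, r3, r4, r5, r6, r8}.
Min-cut edges: r5→r7 (2), r6→r7 (3), r8→Exit (12); capacity 2 + 3 + 12 = 17.
This cut is saturated, so no flow can exceed 17.

17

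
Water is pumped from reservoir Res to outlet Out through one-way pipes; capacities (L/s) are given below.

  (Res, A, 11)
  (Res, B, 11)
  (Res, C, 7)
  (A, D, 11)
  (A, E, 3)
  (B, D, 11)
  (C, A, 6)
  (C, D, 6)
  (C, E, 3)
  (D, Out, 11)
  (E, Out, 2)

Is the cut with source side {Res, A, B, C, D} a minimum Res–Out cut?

No — its capacity is 17, but the minimum cut has capacity 13.

Given cut capacity: 3 + 3 + 11 = 17.
Augment Res→A→D→Out: bottleneck 11, flow now 11.
Augment Res→C→E→Out: bottleneck 2, flow now 13.
No augmenting path remains; maximum flow = 13.
In the residual graph, reachable from Res: {Res, A, B, C, D, E}.
Min-cut edges: D→Out (11), E→Out (2); capacity 11 + 2 = 13.
Cut capacity 17 exceeds the max flow 13, so it is not minimum.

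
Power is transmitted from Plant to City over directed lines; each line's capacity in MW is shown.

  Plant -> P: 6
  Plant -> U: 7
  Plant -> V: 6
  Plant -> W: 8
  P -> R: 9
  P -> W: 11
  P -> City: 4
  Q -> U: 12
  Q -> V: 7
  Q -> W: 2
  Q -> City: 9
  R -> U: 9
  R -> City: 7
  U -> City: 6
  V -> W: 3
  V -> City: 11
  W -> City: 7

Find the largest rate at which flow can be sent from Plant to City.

Augment Plant→P→City: bottleneck 4, flow now 4.
Augment Plant→U→City: bottleneck 6, flow now 10.
Augment Plant→V→City: bottleneck 6, flow now 16.
Augment Plant→W→City: bottleneck 7, flow now 23.
Augment Plant→P→R→City: bottleneck 2, flow now 25.
No augmenting path remains; maximum flow = 25.
In the residual graph, reachable from Plant: {Plant, U, W}.
Min-cut edges: Plant→P (6), Plant→V (6), U→City (6), W→City (7); capacity 6 + 6 + 6 + 7 = 25.
This cut is saturated, so no flow can exceed 25.

25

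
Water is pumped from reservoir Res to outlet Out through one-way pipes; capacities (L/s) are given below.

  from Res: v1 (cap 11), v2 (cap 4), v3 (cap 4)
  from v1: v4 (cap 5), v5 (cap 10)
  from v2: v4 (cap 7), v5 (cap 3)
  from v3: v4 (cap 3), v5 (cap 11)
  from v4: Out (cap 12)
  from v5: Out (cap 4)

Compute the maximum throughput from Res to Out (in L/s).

Augment Res→v1→v4→Out: bottleneck 5, flow now 5.
Augment Res→v1→v5→Out: bottleneck 4, flow now 9.
Augment Res→v2→v4→Out: bottleneck 4, flow now 13.
Augment Res→v3→v4→Out: bottleneck 3, flow now 16.
No augmenting path remains; maximum flow = 16.
In the residual graph, reachable from Res: {Res, v1, v3, v5}.
Min-cut edges: Res→v2 (4), v1→v4 (5), v3→v4 (3), v5→Out (4); capacity 4 + 5 + 3 + 4 = 16.
This cut is saturated, so no flow can exceed 16.

16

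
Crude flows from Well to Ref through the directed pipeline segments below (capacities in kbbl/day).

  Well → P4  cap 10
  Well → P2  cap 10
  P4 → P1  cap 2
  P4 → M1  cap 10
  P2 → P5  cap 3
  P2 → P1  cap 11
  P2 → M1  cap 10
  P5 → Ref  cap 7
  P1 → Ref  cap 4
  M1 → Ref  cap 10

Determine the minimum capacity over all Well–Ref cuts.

Augment Well→P4→P1→Ref: bottleneck 2, flow now 2.
Augment Well→P4→M1→Ref: bottleneck 8, flow now 10.
Augment Well→P2→P5→Ref: bottleneck 3, flow now 13.
Augment Well→P2→P1→Ref: bottleneck 2, flow now 15.
Augment Well→P2→M1→Ref: bottleneck 2, flow now 17.
No augmenting path remains; maximum flow = 17.
By max-flow min-cut, the minimum cut capacity equals the max flow.
In the residual graph, reachable from Well: {Well, P4, P2, P1, M1}.
Min-cut edges: P2→P5 (3), P1→Ref (4), M1→Ref (10); capacity 3 + 4 + 10 = 17.

17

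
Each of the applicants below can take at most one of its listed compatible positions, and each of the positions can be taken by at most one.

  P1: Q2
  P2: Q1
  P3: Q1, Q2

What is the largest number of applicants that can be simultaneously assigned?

2

Unit-capacity flow: source→left, listed edges, right→sink; max matching = max flow.
Augmenting path P1→Q2 (+1); matched 1.
Augmenting path P2→Q1 (+1); matched 2.
No augmenting path remains; maximum matching = 2.
König certificate: {Q1, Q2} is a vertex cover of size 2 (every listed pair touches it), so no matching can be larger.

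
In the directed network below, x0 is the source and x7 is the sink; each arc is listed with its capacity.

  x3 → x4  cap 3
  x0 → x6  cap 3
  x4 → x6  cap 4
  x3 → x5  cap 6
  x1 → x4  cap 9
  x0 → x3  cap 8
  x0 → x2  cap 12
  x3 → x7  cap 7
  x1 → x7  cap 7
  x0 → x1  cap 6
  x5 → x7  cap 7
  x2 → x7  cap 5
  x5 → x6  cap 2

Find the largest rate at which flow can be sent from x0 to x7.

Augment x0→x1→x7: bottleneck 6, flow now 6.
Augment x0→x2→x7: bottleneck 5, flow now 11.
Augment x0→x3→x7: bottleneck 7, flow now 18.
Augment x0→x3→x5→x7: bottleneck 1, flow now 19.
No augmenting path remains; maximum flow = 19.
In the residual graph, reachable from x0: {x0, x2, x6}.
Min-cut edges: x0→x1 (6), x0→x3 (8), x2→x7 (5); capacity 6 + 8 + 5 = 19.
This cut is saturated, so no flow can exceed 19.

19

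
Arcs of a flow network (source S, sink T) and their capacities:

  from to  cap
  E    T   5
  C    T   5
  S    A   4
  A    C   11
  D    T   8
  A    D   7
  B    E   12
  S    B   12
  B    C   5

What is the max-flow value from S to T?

Augment S→A→C→T: bottleneck 4, flow now 4.
Augment S→B→C→T: bottleneck 1, flow now 5.
Augment S→B→E→T: bottleneck 5, flow now 10.
Augment S→B→C→A→D→T: bottleneck 4, flow now 14. (uses reverse residual edge)
No augmenting path remains; maximum flow = 14.
In the residual graph, reachable from S: {S, B, E}.
Min-cut edges: S→A (4), B→C (5), E→T (5); capacity 4 + 5 + 5 = 14.
This cut is saturated, so no flow can exceed 14.

14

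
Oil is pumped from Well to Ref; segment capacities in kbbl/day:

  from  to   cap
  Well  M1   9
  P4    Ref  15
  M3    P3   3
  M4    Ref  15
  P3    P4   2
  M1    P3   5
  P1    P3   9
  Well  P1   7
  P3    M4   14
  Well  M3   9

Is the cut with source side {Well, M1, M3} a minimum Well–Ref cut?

Given cut capacity: 7 + 5 + 3 = 15.
Augment Well→M1→P3→P4→Ref: bottleneck 2, flow now 2.
Augment Well→M1→P3→M4→Ref: bottleneck 3, flow now 5.
Augment Well→P1→P3→M4→Ref: bottleneck 7, flow now 12.
Augment Well→M3→P3→M4→Ref: bottleneck 3, flow now 15.
No augmenting path remains; maximum flow = 15.
Cut capacity 15 equals the max flow, so it is a minimum cut.

Yes — it is a minimum cut (capacity 15).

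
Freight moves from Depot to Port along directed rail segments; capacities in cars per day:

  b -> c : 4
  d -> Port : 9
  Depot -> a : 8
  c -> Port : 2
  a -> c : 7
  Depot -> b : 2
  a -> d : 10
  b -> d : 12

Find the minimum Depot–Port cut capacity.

Augment Depot→a→c→Port: bottleneck 2, flow now 2.
Augment Depot→a→d→Port: bottleneck 6, flow now 8.
Augment Depot→b→d→Port: bottleneck 2, flow now 10.
No augmenting path remains; maximum flow = 10.
By max-flow min-cut, the minimum cut capacity equals the max flow.
In the residual graph, reachable from Depot: {Depot}.
Min-cut edges: Depot→a (8), Depot→b (2); capacity 8 + 2 = 10.

10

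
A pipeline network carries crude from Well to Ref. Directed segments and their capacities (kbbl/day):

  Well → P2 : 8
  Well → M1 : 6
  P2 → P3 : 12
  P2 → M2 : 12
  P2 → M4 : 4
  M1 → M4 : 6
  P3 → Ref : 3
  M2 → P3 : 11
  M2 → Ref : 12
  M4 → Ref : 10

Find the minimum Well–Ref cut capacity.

14

Augment Well→P2→P3→Ref: bottleneck 3, flow now 3.
Augment Well→P2→M2→Ref: bottleneck 5, flow now 8.
Augment Well→M1→M4→Ref: bottleneck 6, flow now 14.
No augmenting path remains; maximum flow = 14.
By max-flow min-cut, the minimum cut capacity equals the max flow.
In the residual graph, reachable from Well: {Well}.
Min-cut edges: Well→P2 (8), Well→M1 (6); capacity 8 + 6 = 14.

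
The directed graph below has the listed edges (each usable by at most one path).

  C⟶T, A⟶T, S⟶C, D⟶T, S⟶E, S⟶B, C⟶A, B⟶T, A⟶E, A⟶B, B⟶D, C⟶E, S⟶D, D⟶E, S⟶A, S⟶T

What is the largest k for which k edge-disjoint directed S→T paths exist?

Assign every edge capacity 1; by Menger, the answer equals the max flow.
Path S→T (+1); total 1.
Path S→A→T (+1); total 2.
Path S→B→T (+1); total 3.
Path S→C→T (+1); total 4.
Path S→D→T (+1); total 5.
No residual S→T path; max flow = 5.
Certifying cut of size 5: {S→A, S→B, S→C, S→D, S→T}.

5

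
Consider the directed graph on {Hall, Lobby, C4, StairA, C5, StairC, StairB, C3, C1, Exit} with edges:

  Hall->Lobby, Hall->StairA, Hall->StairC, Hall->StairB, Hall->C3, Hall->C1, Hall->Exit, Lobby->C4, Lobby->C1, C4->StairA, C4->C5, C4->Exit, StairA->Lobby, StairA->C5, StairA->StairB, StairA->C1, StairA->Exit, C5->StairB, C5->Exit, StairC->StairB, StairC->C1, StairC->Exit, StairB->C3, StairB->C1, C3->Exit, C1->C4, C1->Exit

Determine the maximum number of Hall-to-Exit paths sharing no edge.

7

Assign every edge capacity 1; by Menger, the answer equals the max flow.
Path Hall→Exit (+1); total 1.
Path Hall→StairA→Exit (+1); total 2.
Path Hall→StairC→Exit (+1); total 3.
Path Hall→C3→Exit (+1); total 4.
Path Hall→C1→Exit (+1); total 5.
Path Hall→Lobby→C4→Exit (+1); total 6.
Path Hall→StairB→C1→C4→C5→Exit (+1); total 7.
No residual Hall→Exit path; max flow = 7.
Certifying cut of size 7: {Hall→C1, Hall→C3, Hall→Exit, Hall→Lobby, Hall→StairA, Hall→StairB, Hall→StairC}.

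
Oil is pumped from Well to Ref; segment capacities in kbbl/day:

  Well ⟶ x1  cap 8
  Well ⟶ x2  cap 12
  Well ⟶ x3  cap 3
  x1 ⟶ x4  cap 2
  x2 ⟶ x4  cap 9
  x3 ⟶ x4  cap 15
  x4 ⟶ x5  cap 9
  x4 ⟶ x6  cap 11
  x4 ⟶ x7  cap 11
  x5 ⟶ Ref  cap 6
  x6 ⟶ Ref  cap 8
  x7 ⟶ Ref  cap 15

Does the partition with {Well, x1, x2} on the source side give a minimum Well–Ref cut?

Yes — it is a minimum cut (capacity 14).

Given cut capacity: 3 + 2 + 9 = 14.
Augment Well→x1→x4→x5→Ref: bottleneck 2, flow now 2.
Augment Well→x2→x4→x5→Ref: bottleneck 4, flow now 6.
Augment Well→x2→x4→x6→Ref: bottleneck 5, flow now 11.
Augment Well→x3→x4→x6→Ref: bottleneck 3, flow now 14.
No augmenting path remains; maximum flow = 14.
Cut capacity 14 equals the max flow, so it is a minimum cut.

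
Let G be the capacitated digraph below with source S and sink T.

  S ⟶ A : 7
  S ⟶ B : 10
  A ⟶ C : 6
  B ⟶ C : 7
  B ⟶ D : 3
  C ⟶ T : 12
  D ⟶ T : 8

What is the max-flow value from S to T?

Augment S→A→C→T: bottleneck 6, flow now 6.
Augment S→B→C→T: bottleneck 6, flow now 12.
Augment S→B→D→T: bottleneck 3, flow now 15.
No augmenting path remains; maximum flow = 15.
In the residual graph, reachable from S: {S, A, B, C}.
Min-cut edges: B→D (3), C→T (12); capacity 3 + 12 = 15.
This cut is saturated, so no flow can exceed 15.

15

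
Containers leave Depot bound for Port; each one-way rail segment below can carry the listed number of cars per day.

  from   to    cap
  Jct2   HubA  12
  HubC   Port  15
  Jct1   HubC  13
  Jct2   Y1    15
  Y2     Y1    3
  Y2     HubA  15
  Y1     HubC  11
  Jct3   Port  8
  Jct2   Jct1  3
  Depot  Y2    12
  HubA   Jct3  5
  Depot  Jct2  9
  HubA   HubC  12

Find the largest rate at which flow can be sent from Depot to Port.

Augment Depot→Jct2→HubA→Jct3→Port: bottleneck 5, flow now 5.
Augment Depot→Jct2→HubA→HubC→Port: bottleneck 4, flow now 9.
Augment Depot→Y2→HubA→HubC→Port: bottleneck 8, flow now 17.
Augment Depot→Y2→Y1→HubC→Port: bottleneck 3, flow now 20.
No augmenting path remains; maximum flow = 20.
In the residual graph, reachable from Depot: {Depot, Jct2, Y2, HubA, Y1, Jct1, HubC}.
Min-cut edges: HubA→Jct3 (5), HubC→Port (15); capacity 5 + 15 = 20.
This cut is saturated, so no flow can exceed 20.

20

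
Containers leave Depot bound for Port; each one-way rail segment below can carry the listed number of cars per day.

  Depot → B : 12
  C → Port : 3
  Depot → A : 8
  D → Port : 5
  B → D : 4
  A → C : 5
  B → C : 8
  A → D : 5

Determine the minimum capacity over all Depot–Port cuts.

8

Augment Depot→A→C→Port: bottleneck 3, flow now 3.
Augment Depot→A→D→Port: bottleneck 5, flow now 8.
No augmenting path remains; maximum flow = 8.
By max-flow min-cut, the minimum cut capacity equals the max flow.
In the residual graph, reachable from Depot: {Depot, A, B, C, D}.
Min-cut edges: C→Port (3), D→Port (5); capacity 3 + 5 = 8.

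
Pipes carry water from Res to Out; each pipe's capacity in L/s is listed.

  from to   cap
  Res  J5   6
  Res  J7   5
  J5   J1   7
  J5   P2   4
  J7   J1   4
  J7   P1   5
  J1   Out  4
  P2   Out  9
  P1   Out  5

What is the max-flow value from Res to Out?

Augment Res→J5→J1→Out: bottleneck 4, flow now 4.
Augment Res→J5→P2→Out: bottleneck 2, flow now 6.
Augment Res→J7→P1→Out: bottleneck 5, flow now 11.
No augmenting path remains; maximum flow = 11.
In the residual graph, reachable from Res: {Res}.
Min-cut edges: Res→J5 (6), Res→J7 (5); capacity 6 + 5 = 11.
This cut is saturated, so no flow can exceed 11.

11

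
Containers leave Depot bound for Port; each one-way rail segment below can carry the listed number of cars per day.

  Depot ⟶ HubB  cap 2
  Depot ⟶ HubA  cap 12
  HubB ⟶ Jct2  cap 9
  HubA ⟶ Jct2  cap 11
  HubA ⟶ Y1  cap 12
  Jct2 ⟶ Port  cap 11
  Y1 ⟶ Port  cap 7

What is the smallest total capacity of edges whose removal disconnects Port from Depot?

14

Augment Depot→HubB→Jct2→Port: bottleneck 2, flow now 2.
Augment Depot→HubA→Jct2→Port: bottleneck 9, flow now 11.
Augment Depot→HubA→Y1→Port: bottleneck 3, flow now 14.
No augmenting path remains; maximum flow = 14.
By max-flow min-cut, the minimum cut capacity equals the max flow.
In the residual graph, reachable from Depot: {Depot}.
Min-cut edges: Depot→HubB (2), Depot→HubA (12); capacity 2 + 12 = 14.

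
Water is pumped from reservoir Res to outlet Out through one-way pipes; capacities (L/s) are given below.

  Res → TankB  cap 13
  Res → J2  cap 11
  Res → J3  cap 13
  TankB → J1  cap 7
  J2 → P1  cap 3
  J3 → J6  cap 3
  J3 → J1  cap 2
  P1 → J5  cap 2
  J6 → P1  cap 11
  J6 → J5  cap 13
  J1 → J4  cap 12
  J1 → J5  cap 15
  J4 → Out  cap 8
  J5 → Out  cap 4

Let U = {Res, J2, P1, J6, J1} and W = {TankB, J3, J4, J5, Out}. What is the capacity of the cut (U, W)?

Edges leaving {Res, J2, P1, J6, J1}: Res→TankB (13), Res→J3 (13), P1→J5 (2), J6→J5 (13), J1→J4 (12), J1→J5 (15).
Cut capacity = 13 + 13 + 2 + 13 + 12 + 15 = 68.

68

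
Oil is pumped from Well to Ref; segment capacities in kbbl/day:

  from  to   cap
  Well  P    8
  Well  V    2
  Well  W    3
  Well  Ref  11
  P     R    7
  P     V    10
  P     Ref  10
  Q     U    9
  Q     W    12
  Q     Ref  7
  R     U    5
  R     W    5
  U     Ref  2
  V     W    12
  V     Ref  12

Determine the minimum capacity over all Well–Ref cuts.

21

Augment Well→Ref: bottleneck 11, flow now 11.
Augment Well→P→Ref: bottleneck 8, flow now 19.
Augment Well→V→Ref: bottleneck 2, flow now 21.
No augmenting path remains; maximum flow = 21.
By max-flow min-cut, the minimum cut capacity equals the max flow.
In the residual graph, reachable from Well: {Well, W}.
Min-cut edges: Well→P (8), Well→V (2), Well→Ref (11); capacity 8 + 2 + 11 = 21.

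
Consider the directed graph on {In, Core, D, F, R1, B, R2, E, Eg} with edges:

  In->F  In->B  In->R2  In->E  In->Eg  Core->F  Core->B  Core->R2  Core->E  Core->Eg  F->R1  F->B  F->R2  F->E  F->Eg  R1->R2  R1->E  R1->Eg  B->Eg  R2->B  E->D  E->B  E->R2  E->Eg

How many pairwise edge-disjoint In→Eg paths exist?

Assign every edge capacity 1; by Menger, the answer equals the max flow.
Path In→Eg (+1); total 1.
Path In→F→Eg (+1); total 2.
Path In→B→Eg (+1); total 3.
Path In→E→Eg (+1); total 4.
No residual In→Eg path; max flow = 4.
Certifying cut of size 4: {B→Eg, In→E, In→Eg, In→F}.

4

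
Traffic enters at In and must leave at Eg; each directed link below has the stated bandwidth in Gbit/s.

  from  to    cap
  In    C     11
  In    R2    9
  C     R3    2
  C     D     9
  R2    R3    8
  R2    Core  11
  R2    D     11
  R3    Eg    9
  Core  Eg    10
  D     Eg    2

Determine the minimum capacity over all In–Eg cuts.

13

Augment In→C→R3→Eg: bottleneck 2, flow now 2.
Augment In→C→D→Eg: bottleneck 2, flow now 4.
Augment In→R2→R3→Eg: bottleneck 7, flow now 11.
Augment In→R2→Core→Eg: bottleneck 2, flow now 13.
No augmenting path remains; maximum flow = 13.
By max-flow min-cut, the minimum cut capacity equals the max flow.
In the residual graph, reachable from In: {In, C, D}.
Min-cut edges: In→R2 (9), C→R3 (2), D→Eg (2); capacity 9 + 2 + 2 = 13.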